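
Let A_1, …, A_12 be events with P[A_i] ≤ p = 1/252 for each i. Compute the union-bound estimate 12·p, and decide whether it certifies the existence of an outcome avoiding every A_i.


Union bound: P[∪_{i=1}^{12} A_i] ≤ Σ_i P[A_i] ≤ 12·p = 12·(1/252) = 1/21.
Numerically: 1/21 ≈ 0.048.
Is 1/21 < 1? YES.
Since P[∪ A_i] ≤ 1/21 < 1, the complement has P[∩ A_i^c] ≥ 1 − 1/21 = 20/21 > 0, so some outcome avoids every A_i.

12·p = 1/21 ≈ 0.048; existence CERTIFIED by the union bound.


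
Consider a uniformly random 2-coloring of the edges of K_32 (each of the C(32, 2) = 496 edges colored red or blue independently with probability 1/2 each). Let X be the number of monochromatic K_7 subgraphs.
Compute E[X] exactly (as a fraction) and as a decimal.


Let X = Σ_S X_S over the C(32, 7) = 3365856 subsets S of size 7, where X_S = 1 if the K_7 on S is monochromatic.
For a fixed S, the K_7 on S has C(7, 2) = 21 edges. P[all 21 edges red] = (1/2)^21, and likewise for blue, so P[monochromatic] = 2·(1/2)^21 = 2^{1 − 21} = 1/1048576.
By linearity of expectation: E[X] = C(32, 7) · 2^{1 − 21} = 3365856 · 1/1048576 = 105183/32768.
Numerically: E[X] ≈ 3.209930.

E[X] = C(32,7)·2^(1−C(7,2)) = 105183/32768 ≈ 3.209930.


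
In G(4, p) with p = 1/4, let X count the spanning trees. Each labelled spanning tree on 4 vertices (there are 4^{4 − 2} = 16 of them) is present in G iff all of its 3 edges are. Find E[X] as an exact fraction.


K_4 has 4^{4 − 2} = 16 labelled spanning trees.
For each such spanning tree H, let X_H = 1 if all 3 edges of H are present in G. Then P[X_H = 1] = p^{3} = (1/4)^{3} = 1/64.
Summing the indicators: E[X] = Σ_H E[X_H] = 16 · p^{3} = 16 · 1/64 = 1/4.
Numerically: E[X] ≈ 0.25.

E[X] = 16 · (1/4)^{3} = 1/4 ≈ 0.25.


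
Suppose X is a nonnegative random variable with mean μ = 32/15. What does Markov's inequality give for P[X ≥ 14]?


μ = E[X] = 32/15, a = 14.
Markov: P[X ≥ 14] ≤ μ/a = (32/15)/14 = 16/105.
Numerically: ≈ 0.152.
(Since a = 14 > μ = 2.133, the bound 16/105 is < 1 and informative.)

P[X ≥ 14] ≤ 16/105 ≈ 0.152.


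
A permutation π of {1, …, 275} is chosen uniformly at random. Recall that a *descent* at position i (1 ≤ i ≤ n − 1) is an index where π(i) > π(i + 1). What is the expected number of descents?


Write X = Σ X_I over i = 1, …, 274, with X_I the indicator of one descent.
There are 274 indicators.
For each fixed i, the pair (π(i), π(i+1)) is a uniformly random ordered pair of distinct values from {1, …, 275}; by symmetry P[π(i) > π(i+1)] = 1/2.
By linearity: E[X] = 274 · (1/2) = (275 − 1) · (1/2) = 137 ≈ 137.0000.

E[X] = 137 = 137.0000.


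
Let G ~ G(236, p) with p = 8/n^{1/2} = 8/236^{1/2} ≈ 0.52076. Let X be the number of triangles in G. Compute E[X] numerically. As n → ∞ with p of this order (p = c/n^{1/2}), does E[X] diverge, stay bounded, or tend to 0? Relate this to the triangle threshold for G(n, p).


Number of potential triangles: C(236, 3) = 2162940.
Each occurs with probability p³ ≈ (0.52076)³ ≈ 1.4122187e-01.
By linearity: E[X] = C(236, 3)·p³ ≈ 2162940 · 1.4122187e-01 ≈ 305454.43050.
Since α = 1/2 < 1, p = c/n^{1/2} ≫ 1/n is above the triangle threshold p ~ 1/n. Asymptotically E[X] ~ (c³/6)·n^{3(1−α)} = (8³/6)·n^{1.5} → ∞; triangles are abundant w.h.p.

E[X] ≈ 305454.43050; in regime p = Θ(1/n^{1/2}) E[X] diverges (above the triangle threshold p ~ 1/n).


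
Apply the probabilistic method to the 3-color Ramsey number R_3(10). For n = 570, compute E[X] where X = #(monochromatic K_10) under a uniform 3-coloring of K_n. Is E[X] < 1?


E[X] = C(570, 10) · 3^{1 − 45} = 921524823451961408691 · 3^{−44} = 921524823451961408691/984770902183611232881.
As a reduced fraction: E[X] = 34130549016739311433/36472996377170786403 ≈ 0.935776.
Is E[X] < 1? YES.
Since E[X] < 1, there exists a 3-coloring of K_{570} with no monochromatic K_10; hence R_3(10) > 570.

E[X] = 34130549016739311433/36472996377170786403 ≈ 0.935776; E[X] < 1, so R_3(10) > 570.


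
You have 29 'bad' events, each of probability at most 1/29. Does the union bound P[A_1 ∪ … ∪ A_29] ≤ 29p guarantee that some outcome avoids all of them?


Union bound: P[∪_{i=1}^{29} A_i] ≤ Σ_i P[A_i] ≤ 29·p = 29·(1/29) = 1.
Numerically: 1 ≈ 1.000.
Is 1 < 1? NO.
Since the bound 1 is ≥ 1, the union bound is uninformative here; it does NOT by itself certify existence.

29·p = 1 ≈ 1.000; existence NOT certified by the union bound.


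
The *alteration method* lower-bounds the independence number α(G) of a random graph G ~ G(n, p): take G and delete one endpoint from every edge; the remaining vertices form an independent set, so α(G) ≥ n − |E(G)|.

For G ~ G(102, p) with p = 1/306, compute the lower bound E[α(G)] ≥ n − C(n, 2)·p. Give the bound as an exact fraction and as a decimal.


E[|E(G)|] = C(102, 2)·p = 5151 · (1/306) = 101/6.
E[α(G)] ≥ n − E[|E(G)|] = 102 − 101/6 = 511/6.
Numerically: ≈ 85.167.
(This is only a lower bound; the true E[α(G)] may be larger.)

E[α(G)] ≥ 511/6 ≈ 85.167.


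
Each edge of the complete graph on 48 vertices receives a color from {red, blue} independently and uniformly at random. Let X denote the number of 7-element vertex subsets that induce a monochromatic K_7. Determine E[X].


Let X = Σ_S X_S over the C(48, 7) = 73629072 subsets S of size 7, where X_S = 1 if the K_7 on S is monochromatic.
For a fixed S, the K_7 on S has C(7, 2) = 21 edges. P[all 21 edges red] = (1/2)^21, and likewise for blue, so P[monochromatic] = 2·(1/2)^21 = 2^{1 − 21} = 1/1048576.
By linearity: E[X] = C(48, 7) · 2^{1 − 21} = 73629072 · 1/1048576 = 4601817/65536.
Numerically: E[X] ≈ 70.2182.

E[X] = C(48,7)·2^(1−C(7,2)) = 4601817/65536 ≈ 70.2182.


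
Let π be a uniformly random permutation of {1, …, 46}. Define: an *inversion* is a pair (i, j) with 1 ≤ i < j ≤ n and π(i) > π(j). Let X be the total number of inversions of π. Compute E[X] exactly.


Write X = Σ X_I over the C(46, 2) = 1035 pairs i < j, with X_I the indicator of one inversion.
There are 1035 indicators.
For each fixed pair i < j, the values π(i) and π(j) are two distinct elements of {1, …, 46} in uniformly random order; by symmetry P[π(i) > π(j)] = 1/2.
By linearity: E[X] = 1035 · (1/2) = C(46, 2) · (1/2) = 1035/2 = 1035/2 ≈ 517.500000.

E[X] = 1035/2 = 517.500000.


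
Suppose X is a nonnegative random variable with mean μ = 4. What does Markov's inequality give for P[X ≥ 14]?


μ = E[X] = 4, a = 14.
Markov: P[X ≥ 14] ≤ μ/a = (4)/14 = 2/7.
Numerically: ≈ 0.2857.
(Since a = 14 > μ = 4.0000, the bound 2/7 is < 1 and informative.)

P[X ≥ 14] ≤ 2/7 ≈ 0.2857.


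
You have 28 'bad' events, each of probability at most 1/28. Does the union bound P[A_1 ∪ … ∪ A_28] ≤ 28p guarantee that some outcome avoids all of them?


Union bound: P[∪_{i=1}^{28} A_i] ≤ Σ_i P[A_i] ≤ 28·p = 28·(1/28) = 1.
Numerically: 1 ≈ 1.000.
Is 1 < 1? NO.
Since the bound 1 is ≥ 1, the union bound is uninformative here; it does NOT by itself certify existence.

28·p = 1 ≈ 1.000; existence NOT certified by the union bound.


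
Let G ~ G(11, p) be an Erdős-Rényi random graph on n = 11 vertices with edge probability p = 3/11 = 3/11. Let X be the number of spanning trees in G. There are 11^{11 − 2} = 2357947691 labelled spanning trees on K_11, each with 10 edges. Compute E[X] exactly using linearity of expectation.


K_11 has 11^{11 − 2} = 2357947691 labelled spanning trees.
For each such spanning tree H, let X_H = 1 if all 10 edges of H are present in G. Then P[X_H = 1] = p^{10} = (3/11)^{10} = 59049/25937424601.
By linearity of expectation: E[X] = Σ_H E[X_H] = 2357947691 · p^{10} = 2357947691 · 59049/25937424601 = 59049/11.
Numerically: E[X] ≈ 5368.1.

E[X] = 2357947691 · (3/11)^{10} = 59049/11 ≈ 5368.1.


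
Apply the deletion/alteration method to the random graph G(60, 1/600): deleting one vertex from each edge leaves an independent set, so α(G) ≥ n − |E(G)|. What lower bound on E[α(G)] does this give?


E[|E(G)|] = C(60, 2)·p = 1770 · (1/600) = 59/20.
E[α(G)] ≥ n − E[|E(G)|] = 60 − 59/20 = 1141/20.
Numerically: ≈ 57.050000.
(This is only a lower bound; the true E[α(G)] may be larger.)

E[α(G)] ≥ 1141/20 ≈ 57.050000.


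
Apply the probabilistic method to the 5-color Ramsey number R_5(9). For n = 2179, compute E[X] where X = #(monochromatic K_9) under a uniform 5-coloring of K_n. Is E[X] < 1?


E[X] = C(2179, 9) · 5^{1 − 36} = 3001701930880099538508560 · 5^{−35} = 3001701930880099538508560/2910383045673370361328125.
As a reduced fraction: E[X] = 600340386176019907701712/582076609134674072265625 ≈ 1.0314.
Is E[X] < 1? NO.
Since E[X] ≥ 1, the first-moment bound is inconclusive at n = 2179; it does NOT by itself certify R_5(9) > 2179.

E[X] = 600340386176019907701712/582076609134674072265625 ≈ 1.0314; E[X] ≥ 1; first-moment method inconclusive here.


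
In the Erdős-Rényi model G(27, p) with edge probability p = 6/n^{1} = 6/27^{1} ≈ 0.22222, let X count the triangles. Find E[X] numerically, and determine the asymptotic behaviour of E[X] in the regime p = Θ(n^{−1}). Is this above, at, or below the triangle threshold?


Number of potential triangles: C(27, 3) = 2925.
Each occurs with probability p³ ≈ (0.22222)³ ≈ 1.0973937e-02.
By linearity: E[X] = C(27, 3)·p³ ≈ 2925 · 1.0973937e-02 ≈ 32.09877.
Here α = 1, so p = 6/n is exactly at the triangle threshold p ~ 1/n. Asymptotically E[X] → c³/6 = 6³/6 = 36 ≈ 36.00000, a bounded constant. In this regime the triangle count is asymptotically Poisson(c³/6).

E[X] ≈ 32.09877; in regime p = Θ(1/n^{1}) E[X] stays bounded (at the triangle threshold p ~ 1/n).


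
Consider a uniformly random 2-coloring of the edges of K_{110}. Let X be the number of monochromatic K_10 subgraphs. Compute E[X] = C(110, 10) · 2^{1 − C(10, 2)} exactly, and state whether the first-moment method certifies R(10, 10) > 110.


E[X] = C(110, 10) · 2^{1 − 45} = 46897636623981 · 2^{−44} = 46897636623981/17592186044416.
As a reduced fraction: E[X] = 46897636623981/17592186044416 ≈ 2.665822.
Is E[X] < 1? NO.
Since E[X] ≥ 1, the first-moment bound is inconclusive at n = 110; it does NOT by itself certify R(10, 10) > 110.

E[X] = 46897636623981/17592186044416 ≈ 2.665822; E[X] ≥ 1; first-moment method inconclusive here.


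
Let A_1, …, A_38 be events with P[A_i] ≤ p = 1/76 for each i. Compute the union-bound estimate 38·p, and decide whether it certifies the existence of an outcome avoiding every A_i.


Union bound: P[∪_{i=1}^{38} A_i] ≤ Σ_i P[A_i] ≤ 38·p = 38·(1/76) = 1/2.
Numerically: 1/2 ≈ 0.500000.
Is 1/2 < 1? YES.
Since P[∪ A_i] ≤ 1/2 < 1, the complement has P[∩ A_i^c] ≥ 1 − 1/2 = 1/2 > 0, so some outcome avoids every A_i.

38·p = 1/2 ≈ 0.500000; existence CERTIFIED by the union bound.


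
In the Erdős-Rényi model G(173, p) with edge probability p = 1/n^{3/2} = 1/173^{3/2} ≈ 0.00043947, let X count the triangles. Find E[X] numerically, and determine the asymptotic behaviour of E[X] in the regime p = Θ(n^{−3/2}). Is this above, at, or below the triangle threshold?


Number of potential triangles: C(173, 3) = 848046.
Each occurs with probability p³ ≈ (0.00043947)³ ≈ 8.4877492e-11.
By linearity: E[X] = C(173, 3)·p³ ≈ 848046 · 8.4877492e-11 ≈ 0.00007.
Since α = 3/2 > 1, p = c/n^{3/2} = o(1/n) is below the triangle threshold p ~ 1/n. Asymptotically E[X] ~ (c³/6)·n^{3(1−α)} = (1³/6)·n^{-1.5} → 0, so by Markov's inequality G has no triangles w.h.p.

E[X] ≈ 0.00007; in regime p = Θ(1/n^{3/2}) E[X] tends to 0 (below the triangle threshold p ~ 1/n).


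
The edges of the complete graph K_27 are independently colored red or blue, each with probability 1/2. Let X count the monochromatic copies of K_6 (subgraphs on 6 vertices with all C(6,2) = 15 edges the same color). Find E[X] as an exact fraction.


Let X = Σ_S X_S over the C(27, 6) = 296010 subsets S of size 6, where X_S = 1 if the K_6 on S is monochromatic.
For a fixed S, the K_6 on S has C(6, 2) = 15 edges. P[all 15 edges red] = (1/2)^15, and likewise for blue, so P[monochromatic] = 2·(1/2)^15 = 2^{1 − 15} = 1/16384.
By linearity: E[X] = C(27, 6) · 2^{1 − 15} = 296010 · 1/16384 = 148005/8192.
Numerically: E[X] ≈ 18.067017.

E[X] = C(27,6)·2^(1−C(6,2)) = 148005/8192 ≈ 18.067017.


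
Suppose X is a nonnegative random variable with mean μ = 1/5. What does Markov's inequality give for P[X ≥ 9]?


μ = E[X] = 1/5, a = 9.
Markov: P[X ≥ 9] ≤ μ/a = (1/5)/9 = 1/45.
Numerically: ≈ 0.02222.
(Since a = 9 > μ = 0.20000, the bound 1/45 is < 1 and informative.)

P[X ≥ 9] ≤ 1/45 ≈ 0.02222.


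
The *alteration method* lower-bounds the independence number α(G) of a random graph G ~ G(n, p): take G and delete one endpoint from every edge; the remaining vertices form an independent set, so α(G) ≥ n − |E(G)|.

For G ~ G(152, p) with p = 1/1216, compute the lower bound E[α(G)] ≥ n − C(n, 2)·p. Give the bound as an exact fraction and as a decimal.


E[|E(G)|] = C(152, 2)·p = 11476 · (1/1216) = 151/16.
E[α(G)] ≥ n − E[|E(G)|] = 152 − 151/16 = 2281/16.
Numerically: ≈ 142.562.
(This is only a lower bound; the true E[α(G)] may be larger.)

E[α(G)] ≥ 2281/16 ≈ 142.562.


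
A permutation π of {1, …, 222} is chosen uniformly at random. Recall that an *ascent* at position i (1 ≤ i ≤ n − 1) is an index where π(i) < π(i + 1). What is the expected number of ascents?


Write X = Σ X_I over i = 1, …, 221, with X_I the indicator of one ascent.
There are 221 indicators.
For each fixed i, the pair (π(i), π(i+1)) is a uniformly random ordered pair of distinct values from {1, …, 222}; by symmetry P[π(i) < π(i+1)] = 1/2.
By linearity: E[X] = 221 · (1/2) = (222 − 1) · (1/2) = 221/2 ≈ 110.500.

E[X] = 221/2 = 110.500.


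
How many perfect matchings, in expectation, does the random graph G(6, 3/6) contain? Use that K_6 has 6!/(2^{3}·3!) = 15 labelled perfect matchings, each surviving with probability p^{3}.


K_6 has 6!/(2^{3}·3!) = 15 labelled perfect matchings.
For each such perfect matching H, let X_H = 1 if all 3 edges of H are present in G. Then P[X_H = 1] = p^{3} = (1/2)^{3} = 1/8.
By linearity of expectation: E[X] = Σ_H E[X_H] = 15 · p^{3} = 15 · 1/8 = 15/8.
Numerically: E[X] ≈ 1.875.

E[X] = 15 · (1/2)^{3} = 15/8 ≈ 1.875.


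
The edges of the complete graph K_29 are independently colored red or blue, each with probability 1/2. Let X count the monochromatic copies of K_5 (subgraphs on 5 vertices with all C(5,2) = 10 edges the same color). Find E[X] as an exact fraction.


Let X = Σ_S X_S over the C(29, 5) = 118755 subsets S of size 5, where X_S = 1 if the K_5 on S is monochromatic.
For a fixed S, the K_5 on S has C(5, 2) = 10 edges. P[all 10 edges red] = (1/2)^10, and likewise for blue, so P[monochromatic] = 2·(1/2)^10 = 2^{1 − 10} = 1/512.
Summing: E[X] = C(29, 5) · 2^{1 − 10} = 118755 · 1/512 = 118755/512.
Numerically: E[X] ≈ 231.943.

E[X] = C(29,5)·2^(1−C(5,2)) = 118755/512 ≈ 231.943.


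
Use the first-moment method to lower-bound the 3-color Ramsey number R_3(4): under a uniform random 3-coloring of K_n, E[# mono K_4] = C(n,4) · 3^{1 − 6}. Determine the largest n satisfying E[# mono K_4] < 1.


We need C(n, 4) · 3^{1 − 6} < 1, i.e. C(n, 4) < 3^{6 − 1} = 243.
Check values of n near the boundary:
  n = 6: C(6, 4) = 15; 15 < 243? YES
  n = 7: C(7, 4) = 35; 35 < 243? YES
  n = 8: C(8, 4) = 70; 70 < 243? YES
  n = 9: C(9, 4) = 126; 126 < 243? YES
  n = 10: C(10, 4) = 210; 210 < 243? YES
  n = 11: C(11, 4) = 330; 330 < 243? NO
  n = 12: C(12, 4) = 495; 495 < 243? NO
  n = 13: C(13, 4) = 715; 715 < 243? NO
The largest n with C(n, 4) < 243 is n = 10 (where E[X] = 70/81 ≈ 0.8642). Hence R_3(4) > 10, i.e. R_3(4) ≥ 11.

Largest n = 10; hence R_3(4) > 10.


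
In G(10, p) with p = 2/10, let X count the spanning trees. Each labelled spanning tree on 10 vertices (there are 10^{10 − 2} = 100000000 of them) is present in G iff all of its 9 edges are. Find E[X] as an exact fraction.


K_10 has 10^{10 − 2} = 100000000 labelled spanning trees.
For each such spanning tree H, let X_H = 1 if all 9 edges of H are present in G. Then P[X_H = 1] = p^{9} = (1/5)^{9} = 1/1953125.
By linearity of expectation: E[X] = Σ_H E[X_H] = 100000000 · p^{9} = 100000000 · 1/1953125 = 256/5.
Numerically: E[X] ≈ 51.2.

E[X] = 100000000 · (1/5)^{9} = 256/5 ≈ 51.2.


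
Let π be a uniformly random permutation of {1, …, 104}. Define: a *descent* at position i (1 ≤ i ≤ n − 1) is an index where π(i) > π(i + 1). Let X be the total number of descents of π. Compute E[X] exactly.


Write X = Σ X_I over i = 1, …, 103, with X_I the indicator of one descent.
There are 103 indicators.
For each fixed i, the pair (π(i), π(i+1)) is a uniformly random ordered pair of distinct values from {1, …, 104}; by symmetry P[π(i) > π(i+1)] = 1/2.
By linearity: E[X] = 103 · (1/2) = (104 − 1) · (1/2) = 103/2 ≈ 51.50000.

E[X] = 103/2 = 51.50000.


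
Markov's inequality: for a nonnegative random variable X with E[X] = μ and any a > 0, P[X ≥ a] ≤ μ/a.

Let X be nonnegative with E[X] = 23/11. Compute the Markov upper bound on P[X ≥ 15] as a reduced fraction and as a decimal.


μ = E[X] = 23/11, a = 15.
Markov: P[X ≥ 15] ≤ μ/a = (23/11)/15 = 23/165.
Numerically: ≈ 0.139394.
(Since a = 15 > μ = 2.090909, the bound 23/165 is < 1 and informative.)

P[X ≥ 15] ≤ 23/165 ≈ 0.139394.


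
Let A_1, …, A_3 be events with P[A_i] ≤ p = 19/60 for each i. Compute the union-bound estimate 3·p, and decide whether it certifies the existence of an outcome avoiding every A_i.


Union bound: P[∪_{i=1}^{3} A_i] ≤ Σ_i P[A_i] ≤ 3·p = 3·(19/60) = 19/20.
Numerically: 19/20 ≈ 0.95000.
Is 19/20 < 1? YES.
Since P[∪ A_i] ≤ 19/20 < 1, the complement has P[∩ A_i^c] ≥ 1 − 19/20 = 1/20 > 0, so some outcome avoids every A_i.

3·p = 19/20 ≈ 0.95000; existence CERTIFIED by the union bound.


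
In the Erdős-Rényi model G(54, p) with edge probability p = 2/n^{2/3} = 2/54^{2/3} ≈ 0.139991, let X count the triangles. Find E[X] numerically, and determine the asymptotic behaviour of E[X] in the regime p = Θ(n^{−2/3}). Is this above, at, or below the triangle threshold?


Number of potential triangles: C(54, 3) = 24804.
Each occurs with probability p³ ≈ (0.139991)³ ≈ 2.74348422e-03.
By linearity: E[X] = C(54, 3)·p³ ≈ 24804 · 2.74348422e-03 ≈ 68.049383.
Since α = 2/3 < 1, p = c/n^{2/3} ≫ 1/n is above the triangle threshold p ~ 1/n. Asymptotically E[X] ~ (c³/6)·n^{3(1−α)} = (2³/6)·n^{1} → ∞; triangles are abundant w.h.p.

E[X] ≈ 68.049383; in regime p = Θ(1/n^{2/3}) E[X] diverges (above the triangle threshold p ~ 1/n).


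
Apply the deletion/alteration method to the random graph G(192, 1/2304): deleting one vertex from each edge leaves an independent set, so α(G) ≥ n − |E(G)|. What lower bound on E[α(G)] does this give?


E[|E(G)|] = C(192, 2)·p = 18336 · (1/2304) = 191/24.
E[α(G)] ≥ n − E[|E(G)|] = 192 − 191/24 = 4417/24.
Numerically: ≈ 184.041667.
(This is only a lower bound; the true E[α(G)] may be larger.)

E[α(G)] ≥ 4417/24 ≈ 184.041667.


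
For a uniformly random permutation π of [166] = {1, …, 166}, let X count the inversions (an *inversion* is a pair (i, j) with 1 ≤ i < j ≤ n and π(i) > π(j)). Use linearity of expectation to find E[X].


Write X = Σ X_I over the C(166, 2) = 13695 pairs i < j, with X_I the indicator of one inversion.
There are 13695 indicators.
For each fixed pair i < j, the values π(i) and π(j) are two distinct elements of {1, …, 166} in uniformly random order; by symmetry P[π(i) > π(j)] = 1/2.
By linearity: E[X] = 13695 · (1/2) = C(166, 2) · (1/2) = 13695/2 = 13695/2 ≈ 6847.50000.

E[X] = 13695/2 = 6847.50000.


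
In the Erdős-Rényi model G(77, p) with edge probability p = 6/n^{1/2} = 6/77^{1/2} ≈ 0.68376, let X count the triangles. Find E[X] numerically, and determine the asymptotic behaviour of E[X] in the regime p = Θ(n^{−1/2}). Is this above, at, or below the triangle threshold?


Number of potential triangles: C(77, 3) = 73150.
Each occurs with probability p³ ≈ (0.68376)³ ≈ 3.1968162e-01.
By linearity: E[X] = C(77, 3)·p³ ≈ 73150 · 3.1968162e-01 ≈ 23384.71029.
Since α = 1/2 < 1, p = c/n^{1/2} ≫ 1/n is above the triangle threshold p ~ 1/n. Asymptotically E[X] ~ (c³/6)·n^{3(1−α)} = (6³/6)·n^{1.5} → ∞; triangles are abundant w.h.p.

E[X] ≈ 23384.71029; in regime p = Θ(1/n^{1/2}) E[X] diverges (above the triangle threshold p ~ 1/n).


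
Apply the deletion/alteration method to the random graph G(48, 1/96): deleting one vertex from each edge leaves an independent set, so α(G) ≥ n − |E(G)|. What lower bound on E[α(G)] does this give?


E[|E(G)|] = C(48, 2)·p = 1128 · (1/96) = 47/4.
E[α(G)] ≥ n − E[|E(G)|] = 48 − 47/4 = 145/4.
Numerically: ≈ 36.250.
(This is only a lower bound; the true E[α(G)] may be larger.)

E[α(G)] ≥ 145/4 ≈ 36.250.


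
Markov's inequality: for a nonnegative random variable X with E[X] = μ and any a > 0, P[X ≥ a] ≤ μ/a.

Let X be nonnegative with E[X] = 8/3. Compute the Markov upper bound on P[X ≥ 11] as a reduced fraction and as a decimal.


μ = E[X] = 8/3, a = 11.
Markov: P[X ≥ 11] ≤ μ/a = (8/3)/11 = 8/33.
Numerically: ≈ 0.2424.
(Since a = 11 > μ = 2.6667, the bound 8/33 is < 1 and informative.)

P[X ≥ 11] ≤ 8/33 ≈ 0.2424.


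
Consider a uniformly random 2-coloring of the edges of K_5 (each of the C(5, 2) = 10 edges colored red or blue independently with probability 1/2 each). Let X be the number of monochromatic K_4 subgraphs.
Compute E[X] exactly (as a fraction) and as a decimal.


Let X = Σ_S X_S over the C(5, 4) = 5 subsets S of size 4, where X_S = 1 if the K_4 on S is monochromatic.
For a fixed S, the K_4 on S has C(4, 2) = 6 edges. P[all 6 edges red] = (1/2)^6, and likewise for blue, so P[monochromatic] = 2·(1/2)^6 = 2^{1 − 6} = 1/32.
By linearity: E[X] = C(5, 4) · 2^{1 − 6} = 5 · 1/32 = 5/32.
Numerically: E[X] ≈ 0.1562.

E[X] = C(5,4)·2^(1−C(4,2)) = 5/32 ≈ 0.1562.


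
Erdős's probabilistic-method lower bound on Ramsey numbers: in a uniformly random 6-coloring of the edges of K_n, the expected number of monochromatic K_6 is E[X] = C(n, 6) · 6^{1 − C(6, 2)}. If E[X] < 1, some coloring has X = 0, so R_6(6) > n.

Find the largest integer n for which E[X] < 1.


We need C(n, 6) · 6^{1 − 15} < 1, i.e. C(n, 6) < 6^{15 − 1} = 78364164096.
Check values of n near the boundary:
  n = 192: C(192, 6) = 64300886496; 64300886496 < 78364164096? YES
  n = 193: C(193, 6) = 66364016544; 66364016544 < 78364164096? YES
  n = 194: C(194, 6) = 68482017072; 68482017072 < 78364164096? YES
  n = 195: C(195, 6) = 70656049360; 70656049360 < 78364164096? YES
  n = 196: C(196, 6) = 72887293024; 72887293024 < 78364164096? YES
  n = 197: C(197, 6) = 75176946208; 75176946208 < 78364164096? YES
  n = 198: C(198, 6) = 77526225777; 77526225777 < 78364164096? YES
  n = 199: C(199, 6) = 79936367511; 79936367511 < 78364164096? NO
  n = 200: C(200, 6) = 82408626300; 82408626300 < 78364164096? NO
The largest n with C(n, 6) < 78364164096 is n = 198 (where E[X] = 25842075259/26121388032 ≈ 0.989307). Hence R_6(6) > 198, i.e. R_6(6) ≥ 199.

Largest n = 198; hence R_6(6) > 198.


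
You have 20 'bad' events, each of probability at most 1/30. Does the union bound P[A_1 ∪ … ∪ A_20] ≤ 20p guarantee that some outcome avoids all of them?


Union bound: P[∪_{i=1}^{20} A_i] ≤ Σ_i P[A_i] ≤ 20·p = 20·(1/30) = 2/3.
Numerically: 2/3 ≈ 0.6666667.
Is 2/3 < 1? YES.
Since P[∪ A_i] ≤ 2/3 < 1, the complement has P[∩ A_i^c] ≥ 1 − 2/3 = 1/3 > 0, so some outcome avoids every A_i.

20·p = 2/3 ≈ 0.6666667; existence CERTIFIED by the union bound.


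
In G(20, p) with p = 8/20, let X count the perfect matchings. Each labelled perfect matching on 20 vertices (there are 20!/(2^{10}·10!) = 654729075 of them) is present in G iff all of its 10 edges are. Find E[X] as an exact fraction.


K_20 has 20!/(2^{10}·10!) = 654729075 labelled perfect matchings.
For each such perfect matching H, let X_H = 1 if all 10 edges of H are present in G. Then P[X_H = 1] = p^{10} = (2/5)^{10} = 1024/9765625.
By linearity of expectation: E[X] = Σ_H E[X_H] = 654729075 · p^{10} = 654729075 · 1024/9765625 = 26817702912/390625.
Numerically: E[X] ≈ 68653.3.

E[X] = 654729075 · (2/5)^{10} = 26817702912/390625 ≈ 68653.3.


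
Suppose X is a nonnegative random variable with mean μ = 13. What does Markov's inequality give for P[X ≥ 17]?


μ = E[X] = 13, a = 17.
Markov: P[X ≥ 17] ≤ μ/a = (13)/17 = 13/17.
Numerically: ≈ 0.76471.
(Since a = 17 > μ = 13.00000, the bound 13/17 is < 1 and informative.)

P[X ≥ 17] ≤ 13/17 ≈ 0.76471.


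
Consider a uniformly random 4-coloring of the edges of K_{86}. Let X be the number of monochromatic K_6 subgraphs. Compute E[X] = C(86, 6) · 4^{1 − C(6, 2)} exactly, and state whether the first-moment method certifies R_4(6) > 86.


E[X] = C(86, 6) · 4^{1 − 15} = 470155077 · 4^{−14} = 470155077/268435456.
As a reduced fraction: E[X] = 470155077/268435456 ≈ 1.7514641.
Is E[X] < 1? NO.
Since E[X] ≥ 1, the first-moment bound is inconclusive at n = 86; it does NOT by itself certify R_4(6) > 86.

E[X] = 470155077/268435456 ≈ 1.7514641; E[X] ≥ 1; first-moment method inconclusive here.


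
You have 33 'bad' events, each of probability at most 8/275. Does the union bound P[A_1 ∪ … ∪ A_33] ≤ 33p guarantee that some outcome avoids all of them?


Union bound: P[∪_{i=1}^{33} A_i] ≤ Σ_i P[A_i] ≤ 33·p = 33·(8/275) = 24/25.
Numerically: 24/25 ≈ 0.960.
Is 24/25 < 1? YES.
Since P[∪ A_i] ≤ 24/25 < 1, the complement has P[∩ A_i^c] ≥ 1 − 24/25 = 1/25 > 0, so some outcome avoids every A_i.

33·p = 24/25 ≈ 0.960; existence CERTIFIED by the union bound.


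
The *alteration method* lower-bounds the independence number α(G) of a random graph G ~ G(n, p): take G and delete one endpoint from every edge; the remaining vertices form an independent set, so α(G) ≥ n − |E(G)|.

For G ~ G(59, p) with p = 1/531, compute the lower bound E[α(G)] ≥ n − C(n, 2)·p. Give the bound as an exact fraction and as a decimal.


E[|E(G)|] = C(59, 2)·p = 1711 · (1/531) = 29/9.
E[α(G)] ≥ n − E[|E(G)|] = 59 − 29/9 = 502/9.
Numerically: ≈ 55.778.
(This is only a lower bound; the true E[α(G)] may be larger.)

E[α(G)] ≥ 502/9 ≈ 55.778.


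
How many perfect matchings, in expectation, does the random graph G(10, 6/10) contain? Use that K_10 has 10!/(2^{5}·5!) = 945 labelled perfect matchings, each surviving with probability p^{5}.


K_10 has 10!/(2^{5}·5!) = 945 labelled perfect matchings.
For each such perfect matching H, let X_H = 1 if all 5 edges of H are present in G. Then P[X_H = 1] = p^{5} = (3/5)^{5} = 243/3125.
By linearity of expectation: E[X] = Σ_H E[X_H] = 945 · p^{5} = 945 · 243/3125 = 45927/625.
Numerically: E[X] ≈ 73.483.

E[X] = 945 · (3/5)^{5} = 45927/625 ≈ 73.483.


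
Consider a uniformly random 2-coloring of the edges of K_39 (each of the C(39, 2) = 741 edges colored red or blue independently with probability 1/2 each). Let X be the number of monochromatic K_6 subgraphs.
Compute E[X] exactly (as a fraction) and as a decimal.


Let X = Σ_S X_S over the C(39, 6) = 3262623 subsets S of size 6, where X_S = 1 if the K_6 on S is monochromatic.
For a fixed S, the K_6 on S has C(6, 2) = 15 edges. P[all 15 edges red] = (1/2)^15, and likewise for blue, so P[monochromatic] = 2·(1/2)^15 = 2^{1 − 15} = 1/16384.
By linearity: E[X] = C(39, 6) · 2^{1 − 15} = 3262623 · 1/16384 = 3262623/16384.
Numerically: E[X] ≈ 199.13470.

E[X] = C(39,6)·2^(1−C(6,2)) = 3262623/16384 ≈ 199.13470.


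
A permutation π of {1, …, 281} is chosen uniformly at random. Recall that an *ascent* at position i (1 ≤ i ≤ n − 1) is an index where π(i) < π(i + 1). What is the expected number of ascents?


Write X = Σ X_I over i = 1, …, 280, with X_I the indicator of one ascent.
There are 280 indicators.
For each fixed i, the pair (π(i), π(i+1)) is a uniformly random ordered pair of distinct values from {1, …, 281}; by symmetry P[π(i) < π(i+1)] = 1/2.
By linearity: E[X] = 280 · (1/2) = (281 − 1) · (1/2) = 140 ≈ 140.00000.

E[X] = 140 = 140.00000.


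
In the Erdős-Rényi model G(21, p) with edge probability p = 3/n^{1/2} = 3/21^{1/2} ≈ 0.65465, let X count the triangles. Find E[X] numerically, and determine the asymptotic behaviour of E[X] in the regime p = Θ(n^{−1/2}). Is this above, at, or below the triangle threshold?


Number of potential triangles: C(21, 3) = 1330.
Each occurs with probability p³ ≈ (0.65465)³ ≈ 2.8056586e-01.
By linearity: E[X] = C(21, 3)·p³ ≈ 1330 · 2.8056586e-01 ≈ 373.15259.
Since α = 1/2 < 1, p = c/n^{1/2} ≫ 1/n is above the triangle threshold p ~ 1/n. Asymptotically E[X] ~ (c³/6)·n^{3(1−α)} = (3³/6)·n^{1.5} → ∞; triangles are abundant w.h.p.

E[X] ≈ 373.15259; in regime p = Θ(1/n^{1/2}) E[X] diverges (above the triangle threshold p ~ 1/n).


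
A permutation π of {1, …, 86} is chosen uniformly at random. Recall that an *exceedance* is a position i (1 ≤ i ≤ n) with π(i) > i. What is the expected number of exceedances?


Write X = Σ_{i=1}^{86} X_i, where X_i = 1_{π(i) > i}.
For each fixed i, π(i) is uniform over {1, …, 86} (marginal of a uniform permutation), so P[π(i) > i] = (n − i)/n. Summing: Σ_{i=1}^{86} (n − i)/n = (0 + 1 + … + 85)/86 = 86(86 − 1)/(2·86) = (86 − 1)/2.
Hence E[X] = Σ_{i=1}^{86} (86 − i)/86 = 85/2 ≈ 42.500000.

E[X] = 85/2 = 42.500000.


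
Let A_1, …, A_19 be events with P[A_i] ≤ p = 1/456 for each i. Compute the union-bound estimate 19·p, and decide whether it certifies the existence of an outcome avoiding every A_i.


Union bound: P[∪_{i=1}^{19} A_i] ≤ Σ_i P[A_i] ≤ 19·p = 19·(1/456) = 1/24.
Numerically: 1/24 ≈ 0.042.
Is 1/24 < 1? YES.
Since P[∪ A_i] ≤ 1/24 < 1, the complement has P[∩ A_i^c] ≥ 1 − 1/24 = 23/24 > 0, so some outcome avoids every A_i.

19·p = 1/24 ≈ 0.042; existence CERTIFIED by the union bound.


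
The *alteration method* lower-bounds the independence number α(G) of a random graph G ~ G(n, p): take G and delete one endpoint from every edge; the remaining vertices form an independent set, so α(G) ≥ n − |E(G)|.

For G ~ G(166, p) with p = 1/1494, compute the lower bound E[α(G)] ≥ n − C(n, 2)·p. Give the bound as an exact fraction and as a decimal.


E[|E(G)|] = C(166, 2)·p = 13695 · (1/1494) = 55/6.
E[α(G)] ≥ n − E[|E(G)|] = 166 − 55/6 = 941/6.
Numerically: ≈ 156.8333.
(This is only a lower bound; the true E[α(G)] may be larger.)

E[α(G)] ≥ 941/6 ≈ 156.8333.


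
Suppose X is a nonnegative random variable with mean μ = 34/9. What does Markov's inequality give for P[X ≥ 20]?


μ = E[X] = 34/9, a = 20.
Markov: P[X ≥ 20] ≤ μ/a = (34/9)/20 = 17/90.
Numerically: ≈ 0.188889.
(Since a = 20 > μ = 3.777778, the bound 17/90 is < 1 and informative.)

P[X ≥ 20] ≤ 17/90 ≈ 0.188889.


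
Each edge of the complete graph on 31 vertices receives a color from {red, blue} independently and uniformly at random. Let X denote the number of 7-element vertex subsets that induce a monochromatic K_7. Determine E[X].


Let X = Σ_S X_S over the C(31, 7) = 2629575 subsets S of size 7, where X_S = 1 if the K_7 on S is monochromatic.
For a fixed S, the K_7 on S has C(7, 2) = 21 edges. P[all 21 edges red] = (1/2)^21, and likewise for blue, so P[monochromatic] = 2·(1/2)^21 = 2^{1 − 21} = 1/1048576.
By linearity: E[X] = C(31, 7) · 2^{1 − 21} = 2629575 · 1/1048576 = 2629575/1048576.
Numerically: E[X] ≈ 2.507758.

E[X] = C(31,7)·2^(1−C(7,2)) = 2629575/1048576 ≈ 2.507758.


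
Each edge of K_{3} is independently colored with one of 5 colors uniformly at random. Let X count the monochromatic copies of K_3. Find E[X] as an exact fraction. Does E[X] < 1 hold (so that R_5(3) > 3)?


E[X] = C(3, 3) · 5^{1 − 3} = 1 · 5^{−2} = 1/25.
As a reduced fraction: E[X] = 1/25 ≈ 0.0400000.
Is E[X] < 1? YES.
Since E[X] < 1, there exists a 5-coloring of K_{3} with no monochromatic K_3; hence R_5(3) > 3.

E[X] = 1/25 ≈ 0.0400000; E[X] < 1, so R_5(3) > 3.


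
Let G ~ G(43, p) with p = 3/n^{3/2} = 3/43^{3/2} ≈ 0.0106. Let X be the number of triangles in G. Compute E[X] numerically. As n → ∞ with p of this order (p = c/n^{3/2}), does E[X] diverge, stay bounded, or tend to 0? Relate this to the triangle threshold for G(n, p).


Number of potential triangles: C(43, 3) = 12341.
Each occurs with probability p³ ≈ (0.0106)³ ≈ 1.20436e-06.
By linearity: E[X] = C(43, 3)·p³ ≈ 12341 · 1.20436e-06 ≈ 0.015.
Since α = 3/2 > 1, p = c/n^{3/2} = o(1/n) is below the triangle threshold p ~ 1/n. Asymptotically E[X] ~ (c³/6)·n^{3(1−α)} = (3³/6)·n^{-1.5} → 0, so by Markov's inequality G has no triangles w.h.p.

E[X] ≈ 0.015; in regime p = Θ(1/n^{3/2}) E[X] tends to 0 (below the triangle threshold p ~ 1/n).


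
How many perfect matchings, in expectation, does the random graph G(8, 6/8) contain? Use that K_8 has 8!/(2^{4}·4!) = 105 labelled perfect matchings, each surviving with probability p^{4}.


K_8 has 8!/(2^{4}·4!) = 105 labelled perfect matchings.
For each such perfect matching H, let X_H = 1 if all 4 edges of H are present in G. Then P[X_H = 1] = p^{4} = (3/4)^{4} = 81/256.
Summing the indicators: E[X] = Σ_H E[X_H] = 105 · p^{4} = 105 · 81/256 = 8505/256.
Numerically: E[X] ≈ 33.2227.

E[X] = 105 · (3/4)^{4} = 8505/256 ≈ 33.2227.


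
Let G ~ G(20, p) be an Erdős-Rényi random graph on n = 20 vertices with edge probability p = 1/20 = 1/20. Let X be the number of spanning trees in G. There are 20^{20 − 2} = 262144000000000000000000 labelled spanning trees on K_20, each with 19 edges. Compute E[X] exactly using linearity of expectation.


K_20 has 20^{20 − 2} = 262144000000000000000000 labelled spanning trees.
For each such spanning tree H, let X_H = 1 if all 19 edges of H are present in G. Then P[X_H = 1] = p^{19} = (1/20)^{19} = 1/5242880000000000000000000.
Summing the indicators: E[X] = Σ_H E[X_H] = 262144000000000000000000 · p^{19} = 262144000000000000000000 · 1/5242880000000000000000000 = 1/20.
Numerically: E[X] ≈ 0.05.

E[X] = 262144000000000000000000 · (1/20)^{19} = 1/20 ≈ 0.05.


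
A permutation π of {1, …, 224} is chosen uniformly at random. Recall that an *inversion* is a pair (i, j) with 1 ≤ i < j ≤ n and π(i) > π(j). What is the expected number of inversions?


Write X = Σ X_I over the C(224, 2) = 24976 pairs i < j, with X_I the indicator of one inversion.
There are 24976 indicators.
For each fixed pair i < j, the values π(i) and π(j) are two distinct elements of {1, …, 224} in uniformly random order; by symmetry P[π(i) > π(j)] = 1/2.
By linearity: E[X] = 24976 · (1/2) = C(224, 2) · (1/2) = 24976/2 = 12488 ≈ 12488.0000.

E[X] = 12488 = 12488.0000.


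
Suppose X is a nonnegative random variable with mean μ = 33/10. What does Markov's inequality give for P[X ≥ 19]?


μ = E[X] = 33/10, a = 19.
Markov: P[X ≥ 19] ≤ μ/a = (33/10)/19 = 33/190.
Numerically: ≈ 0.174.
(Since a = 19 > μ = 3.300, the bound 33/190 is < 1 and informative.)

P[X ≥ 19] ≤ 33/190 ≈ 0.174.


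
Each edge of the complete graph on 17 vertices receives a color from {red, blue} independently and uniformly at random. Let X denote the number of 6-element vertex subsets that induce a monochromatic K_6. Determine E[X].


Let X = Σ_S X_S over the C(17, 6) = 12376 subsets S of size 6, where X_S = 1 if the K_6 on S is monochromatic.
For a fixed S, the K_6 on S has C(6, 2) = 15 edges. P[all 15 edges red] = (1/2)^15, and likewise for blue, so P[monochromatic] = 2·(1/2)^15 = 2^{1 − 15} = 1/16384.
Summing: E[X] = C(17, 6) · 2^{1 − 15} = 12376 · 1/16384 = 1547/2048.
Numerically: E[X] ≈ 0.755.

E[X] = C(17,6)·2^(1−C(6,2)) = 1547/2048 ≈ 0.755.


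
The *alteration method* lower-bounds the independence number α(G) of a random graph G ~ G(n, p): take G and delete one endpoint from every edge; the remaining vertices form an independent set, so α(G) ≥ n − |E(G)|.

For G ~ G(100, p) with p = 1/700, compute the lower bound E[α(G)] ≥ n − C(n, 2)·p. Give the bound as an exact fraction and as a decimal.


E[|E(G)|] = C(100, 2)·p = 4950 · (1/700) = 99/14.
E[α(G)] ≥ n − E[|E(G)|] = 100 − 99/14 = 1301/14.
Numerically: ≈ 92.92857.
(This is only a lower bound; the true E[α(G)] may be larger.)

E[α(G)] ≥ 1301/14 ≈ 92.92857.


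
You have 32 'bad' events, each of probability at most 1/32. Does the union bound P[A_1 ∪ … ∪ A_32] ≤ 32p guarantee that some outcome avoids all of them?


Union bound: P[∪_{i=1}^{32} A_i] ≤ Σ_i P[A_i] ≤ 32·p = 32·(1/32) = 1.
Numerically: 1 ≈ 1.000.
Is 1 < 1? NO.
Since the bound 1 is ≥ 1, the union bound is uninformative here; it does NOT by itself certify existence.

32·p = 1 ≈ 1.000; existence NOT certified by the union bound.


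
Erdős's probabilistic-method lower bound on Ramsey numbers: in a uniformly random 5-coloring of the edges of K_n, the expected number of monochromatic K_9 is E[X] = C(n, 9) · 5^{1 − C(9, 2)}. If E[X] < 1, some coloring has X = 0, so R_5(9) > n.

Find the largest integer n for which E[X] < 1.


We need C(n, 9) · 5^{1 − 36} < 1, i.e. C(n, 9) < 5^{36 − 1} = 2910383045673370361328125.
Check values of n near the boundary:
  n = 2166: C(2166, 9) = 2844037944203015677277940; 2844037944203015677277940 < 2910383045673370361328125? YES
  n = 2167: C(2167, 9) = 2855899084841489792706810; 2855899084841489792706810 < 2910383045673370361328125? YES
  n = 2168: C(2168, 9) = 2867804175977929537095120; 2867804175977929537095120 < 2910383045673370361328125? YES
  n = 2169: C(2169, 9) = 2879753360044504243499683; 2879753360044504243499683 < 2910383045673370361328125? YES
  n = 2170: C(2170, 9) = 2891746779868845075610510; 2891746779868845075610510 < 2910383045673370361328125? YES
  n = 2171: C(2171, 9) = 2903784578674959601827205; 2903784578674959601827205 < 2910383045673370361328125? YES
  n = 2172: C(2172, 9) = 2915866900084148060642020; 2915866900084148060642020 < 2910383045673370361328125? NO
  n = 2173: C(2173, 9) = 2927993888115921319674265; 2927993888115921319674265 < 2910383045673370361328125? NO
  n = 2174: C(2174, 9) = 2940165687188920530702934; 2940165687188920530702934 < 2910383045673370361328125? NO
The largest n with C(n, 9) < 2910383045673370361328125 is n = 2171 (where E[X] = 580756915734991920365441/582076609134674072265625 ≈ 0.9977328). Hence R_5(9) > 2171, i.e. R_5(9) ≥ 2172.

Largest n = 2171; hence R_5(9) > 2171.


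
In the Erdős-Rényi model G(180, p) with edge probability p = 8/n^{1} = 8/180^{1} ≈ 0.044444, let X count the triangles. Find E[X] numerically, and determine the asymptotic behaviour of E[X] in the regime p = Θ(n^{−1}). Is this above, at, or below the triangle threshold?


Number of potential triangles: C(180, 3) = 955860.
Each occurs with probability p³ ≈ (0.044444)³ ≈ 8.7791495e-05.
By linearity: E[X] = C(180, 3)·p³ ≈ 955860 · 8.7791495e-05 ≈ 83.91638.
Here α = 1, so p = 8/n is exactly at the triangle threshold p ~ 1/n. Asymptotically E[X] → c³/6 = 8³/6 = 256/3 ≈ 85.33333, a bounded constant. In this regime the triangle count is asymptotically Poisson(c³/6).

E[X] ≈ 83.91638; in regime p = Θ(1/n^{1}) E[X] stays bounded (at the triangle threshold p ~ 1/n).


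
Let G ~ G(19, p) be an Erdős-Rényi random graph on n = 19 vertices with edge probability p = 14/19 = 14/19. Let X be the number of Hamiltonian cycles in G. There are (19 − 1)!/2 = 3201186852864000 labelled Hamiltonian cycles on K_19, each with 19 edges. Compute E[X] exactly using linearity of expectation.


K_19 has (19 − 1)!/2 = 3201186852864000 labelled Hamiltonian cycles.
For each such Hamiltonian cycle H, let X_H = 1 if all 19 edges of H are present in G. Then P[X_H = 1] = p^{19} = (14/19)^{19} = 5976303958948914397184/1978419655660313589123979.
By linearity of expectation: E[X] = Σ_H E[X_H] = 3201186852864000 · p^{19} = 3201186852864000 · 5976303958948914397184/1978419655660313589123979 = 19131265662106339128470788663934976000/1978419655660313589123979.
Numerically: E[X] ≈ 9.66997e+12.

E[X] = 3201186852864000 · (14/19)^{19} = 19131265662106339128470788663934976000/1978419655660313589123979 ≈ 9.66997e+12.
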